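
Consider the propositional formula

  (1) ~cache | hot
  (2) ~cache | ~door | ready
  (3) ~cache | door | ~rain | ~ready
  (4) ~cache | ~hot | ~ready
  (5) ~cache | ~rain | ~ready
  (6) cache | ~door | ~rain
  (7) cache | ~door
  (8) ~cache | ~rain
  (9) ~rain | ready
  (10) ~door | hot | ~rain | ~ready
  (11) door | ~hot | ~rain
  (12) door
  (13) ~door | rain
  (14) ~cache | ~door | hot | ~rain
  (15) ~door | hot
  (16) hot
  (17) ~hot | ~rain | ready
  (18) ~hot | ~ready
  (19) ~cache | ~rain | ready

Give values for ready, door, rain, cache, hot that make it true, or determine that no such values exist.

Case door = True:
  (cache | ~door) forces cache = True.
  (~cache | hot) forces hot = True.
  (~cache | ~door | ready) forces ready = True.
  Clause (~cache | ~hot | ~ready) is falsified — contradiction.
Case door = False:
  Clause (door) is falsified — contradiction.
Both cases fail, so the formula is unsatisfiable.

UNSATISFIABLE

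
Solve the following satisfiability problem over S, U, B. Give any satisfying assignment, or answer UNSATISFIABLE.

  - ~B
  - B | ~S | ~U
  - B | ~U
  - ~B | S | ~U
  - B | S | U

S = True, U = False, B = False

Unit clause (~B) forces B = False.
In (B | ~U) only ~U is left, so U = False.
In (B | S | U) only S is left, so S = True.
Check each clause:
  (~B): ~B holds.
  (B | ~S | ~U): ~U holds.
  (B | ~U): ~U holds.
  (~B | S | ~U): ~B holds.
  (B | S | U): S holds.
All clauses satisfied.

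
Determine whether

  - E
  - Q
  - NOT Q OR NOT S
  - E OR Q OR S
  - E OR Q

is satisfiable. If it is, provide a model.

E = True, Q = True, S = False

Unit clause (E) forces E = True.
Unit clause (Q) forces Q = True.
In (NOT Q OR NOT S) only NOT S is left, so S = False.
Check each clause:
  (E): E holds.
  (Q): Q holds.
  (NOT Q OR NOT S): NOT S holds.
  (E OR Q OR S): E holds.
  (E OR Q): E holds.
All clauses satisfied.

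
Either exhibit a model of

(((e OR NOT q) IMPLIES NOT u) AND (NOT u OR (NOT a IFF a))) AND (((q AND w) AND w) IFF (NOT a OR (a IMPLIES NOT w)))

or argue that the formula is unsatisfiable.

w = True; a = False; u = False; q = True; e = False

  ((e OR NOT q) IMPLIES NOT u) AND (NOT u OR (NOT a IFF a)) = True
    (e OR NOT q) IMPLIES NOT u = True
      e OR NOT q = False
        NOT q = False
      NOT u = True
    NOT u OR (NOT a IFF a) = True
      NOT u = True
      NOT a IFF a = False
        NOT a = True
  ((q AND w) AND w) IFF (NOT a OR (a IMPLIES NOT w)) = True
    (q AND w) AND w = True
      q AND w = True
    NOT a OR (a IMPLIES NOT w) = True
      NOT a = True
      a IMPLIES NOT w = True
        NOT w = False
Both conjuncts True, so the formula holds.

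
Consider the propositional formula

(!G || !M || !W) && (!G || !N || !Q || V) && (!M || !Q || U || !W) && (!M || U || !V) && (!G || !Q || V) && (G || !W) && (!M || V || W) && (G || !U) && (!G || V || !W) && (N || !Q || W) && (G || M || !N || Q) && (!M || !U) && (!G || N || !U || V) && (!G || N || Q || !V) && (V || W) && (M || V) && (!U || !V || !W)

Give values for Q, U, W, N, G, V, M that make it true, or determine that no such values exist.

Q=T; U=F; W=F; N=T; G=F; V=T; M=F

Set Q = True.
Set U = False.
Set W = False.
  then (N || !Q || W) forces N = True.
  then (V || W) forces V = True.
  then (!M || U || !V) forces M = False.
Set G = False.
All clauses satisfied.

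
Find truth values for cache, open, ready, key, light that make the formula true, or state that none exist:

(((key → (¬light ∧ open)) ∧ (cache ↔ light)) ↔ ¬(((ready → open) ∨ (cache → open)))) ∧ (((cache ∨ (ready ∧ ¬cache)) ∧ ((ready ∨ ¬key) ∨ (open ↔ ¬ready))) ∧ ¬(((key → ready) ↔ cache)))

cache: False, open: False, ready: True, key: True, light: True

  ((key → (¬light ∧ open)) ∧ (cache ↔ light)) ↔ ¬(((ready → open) ∨ (cache → open))) = True
    (key → (¬light ∧ open)) ∧ (cache ↔ light) = False
      key → (¬light ∧ open) = False
        ¬light ∧ open = False
          ¬light = False
      cache ↔ light = False
    ¬(((ready → open) ∨ (cache → open))) = False
      (ready → open) ∨ (cache → open) = True
        ready → open = False
        cache → open = True
  ((cache ∨ (ready ∧ ¬cache)) ∧ ((ready ∨ ¬key) ∨ (open ↔ ¬ready))) ∧ ¬(((key → ready) ↔ cache)) = True
    (cache ∨ (ready ∧ ¬cache)) ∧ ((ready ∨ ¬key) ∨ (open ↔ ¬ready)) = True
      cache ∨ (ready ∧ ¬cache) = True
        ready ∧ ¬cache = True
          ¬cache = True
      (ready ∨ ¬key) ∨ (open ↔ ¬ready) = True
        ready ∨ ¬key = True
          ¬key = False
        open ↔ ¬ready = True
          ¬ready = False
    ¬(((key → ready) ↔ cache)) = True
      (key → ready) ↔ cache = False
        key → ready = True
Both conjuncts True, so the formula holds.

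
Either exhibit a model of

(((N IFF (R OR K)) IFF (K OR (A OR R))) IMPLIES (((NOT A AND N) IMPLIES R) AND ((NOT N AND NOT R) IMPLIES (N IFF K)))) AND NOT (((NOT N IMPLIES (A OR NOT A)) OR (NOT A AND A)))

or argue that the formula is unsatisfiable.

The conjunct NOT (((NOT N IMPLIES (A OR NOT A)) OR (NOT A AND A))) is unsatisfiable on its own:
  N=F, A=F: evaluates to False.
  N=F, A=T: evaluates to False.
  N=T, A=F: evaluates to False.
  N=T, A=T: evaluates to False.
So the whole conjunction is unsatisfiable.

Unsatisfiable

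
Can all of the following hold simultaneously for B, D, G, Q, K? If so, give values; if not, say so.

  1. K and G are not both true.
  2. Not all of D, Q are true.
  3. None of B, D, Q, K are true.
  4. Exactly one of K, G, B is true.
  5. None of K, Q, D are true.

B: False, D: False, G: True, Q: False, K: False

  (1) K=F, G=T — not both ✓
  (2) {D, Q}: 0/2 true — not all ✓
  (3) {B, D, Q, K}: 0 true — none ✓
  (4) {K, G, B}: 1 true — exactly one ✓
  (5) {K, Q, D}: 0 true — none ✓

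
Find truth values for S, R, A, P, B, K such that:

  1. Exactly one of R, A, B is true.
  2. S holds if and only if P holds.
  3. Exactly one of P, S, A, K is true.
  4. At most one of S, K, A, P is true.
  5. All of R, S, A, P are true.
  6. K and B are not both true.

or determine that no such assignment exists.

Case S = True:
  (2) with S=T forces P = True.
  Constraint (3) is violated (P=T, S=T) — contradiction.
Case S = False:
  Constraint (5) is violated (S=F) — contradiction.
Both cases fail — unsatisfiable.

Unsatisfiable — no assignment works.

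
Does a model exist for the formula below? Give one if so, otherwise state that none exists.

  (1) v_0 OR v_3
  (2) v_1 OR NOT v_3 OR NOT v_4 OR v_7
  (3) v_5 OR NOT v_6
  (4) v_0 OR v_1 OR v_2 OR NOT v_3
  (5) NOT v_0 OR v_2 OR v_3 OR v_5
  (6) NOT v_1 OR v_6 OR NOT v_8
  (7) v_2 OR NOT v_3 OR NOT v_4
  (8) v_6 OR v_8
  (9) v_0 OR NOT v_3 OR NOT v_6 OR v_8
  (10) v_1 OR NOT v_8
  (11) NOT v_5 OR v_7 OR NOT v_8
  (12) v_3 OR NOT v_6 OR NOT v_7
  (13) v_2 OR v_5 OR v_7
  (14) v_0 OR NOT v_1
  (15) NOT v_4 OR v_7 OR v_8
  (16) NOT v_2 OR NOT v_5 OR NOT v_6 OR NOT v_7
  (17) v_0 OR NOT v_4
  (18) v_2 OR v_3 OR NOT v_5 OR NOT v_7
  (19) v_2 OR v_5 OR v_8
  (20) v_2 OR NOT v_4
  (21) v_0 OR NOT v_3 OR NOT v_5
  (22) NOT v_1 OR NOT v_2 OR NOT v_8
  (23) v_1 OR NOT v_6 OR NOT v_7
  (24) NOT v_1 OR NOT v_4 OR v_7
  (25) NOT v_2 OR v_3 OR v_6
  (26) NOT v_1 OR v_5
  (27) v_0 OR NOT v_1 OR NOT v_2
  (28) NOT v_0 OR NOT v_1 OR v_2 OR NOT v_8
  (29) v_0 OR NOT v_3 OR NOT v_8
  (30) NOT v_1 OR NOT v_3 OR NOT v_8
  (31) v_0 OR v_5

v_0=T, v_1=T, v_2=F, v_3=F, v_4=F, v_5=T, v_6=T, v_7=F, v_8=F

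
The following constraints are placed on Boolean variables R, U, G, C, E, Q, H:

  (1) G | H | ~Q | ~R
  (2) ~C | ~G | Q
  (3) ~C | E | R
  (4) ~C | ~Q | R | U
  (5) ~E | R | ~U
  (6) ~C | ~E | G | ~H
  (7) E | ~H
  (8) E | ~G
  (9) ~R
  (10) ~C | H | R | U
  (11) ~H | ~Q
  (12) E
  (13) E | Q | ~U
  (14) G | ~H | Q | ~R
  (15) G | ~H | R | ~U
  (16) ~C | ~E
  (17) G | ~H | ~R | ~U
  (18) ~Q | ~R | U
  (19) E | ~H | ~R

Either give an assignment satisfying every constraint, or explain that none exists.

Unit clause (~R) forces R = False.
Unit clause (E) forces E = True.
In (~C | ~E) only ~C is left, so C = False.
In (~E | R | ~U) only ~U is left, so U = False.
Set G = False.
Set Q = False.
Set H = False.
All clauses satisfied.

R = False, U = False, G = False, C = False, E = True, Q = False, H = False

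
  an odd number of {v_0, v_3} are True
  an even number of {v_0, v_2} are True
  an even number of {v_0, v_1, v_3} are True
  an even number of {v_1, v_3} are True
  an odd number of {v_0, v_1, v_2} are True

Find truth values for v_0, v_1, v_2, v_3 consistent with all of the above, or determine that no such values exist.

v_0 = False; v_1 = True; v_2 = False; v_3 = True

{v_0, v_3}: 1 true → odd ✓
{v_0, v_2}: 0 true → even ✓
{v_0, v_1, v_3}: 2 true → even ✓
{v_1, v_3}: 2 true → even ✓
{v_0, v_1, v_2}: 1 true → odd ✓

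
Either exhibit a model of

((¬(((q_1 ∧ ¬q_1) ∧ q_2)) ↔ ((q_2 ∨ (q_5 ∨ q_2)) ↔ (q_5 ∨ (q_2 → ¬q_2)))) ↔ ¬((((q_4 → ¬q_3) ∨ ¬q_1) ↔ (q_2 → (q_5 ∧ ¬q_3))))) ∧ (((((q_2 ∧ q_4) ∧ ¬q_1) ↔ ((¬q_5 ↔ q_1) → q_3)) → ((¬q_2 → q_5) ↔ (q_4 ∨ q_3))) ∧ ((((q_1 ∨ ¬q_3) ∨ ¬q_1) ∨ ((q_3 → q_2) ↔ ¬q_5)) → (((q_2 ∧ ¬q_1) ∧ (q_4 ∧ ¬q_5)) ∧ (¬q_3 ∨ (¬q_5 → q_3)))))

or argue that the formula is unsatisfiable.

The formula is unsatisfiable.

Case q_1 = True: the conjunct (((q_1 ∨ ¬q_3) ∨ ¬q_1) ∨ ((q_3 → q_2) ↔ ¬q_5)) → (((q_2 ∧ ¬q_1) ∧ (q_4 ∧ ¬q_5)) ∧ (¬q_3 ∨ (¬q_5 → q_3))) becomes (True ∨ ((q_3 → q_2) ↔ ¬q_5)) → (False ∧ (¬q_3 ∨ (¬q_5 → q_3))) = False.
Case q_1 = False: the formula simplifies to (((q_2 ∨ (q_5 ∨ q_2)) ↔ (q_5 ∨ (q_2 → ¬q_2))) ↔ ¬((q_2 → (q_5 ∧ ¬q_3)))) ∧ ((((q_2 ∧ q_4) ↔ (q_5 → q_3)) → ((¬q_2 → q_5) ↔ (q_4 ∨ q_3))) ∧ ((q_2 ∧ (q_4 ∧ ¬q_5)) ∧ (¬q_3 ∨ (¬q_5 → q_3)))).
  q_2 = True: simplifies to (q_5 ↔ ¬((q_5 ∧ ¬q_3))) ∧ (((q_4 ↔ (q_5 → q_3)) → (q_4 ∨ q_3)) ∧ ((q_4 ∧ ¬q_5) ∧ (¬q_3 ∨ (¬q_5 → q_3)))).
    q_5 = True: the conjunct ¬q_5 is False.
    q_5 = False: the conjunct q_5 ↔ ¬((q_5 ∧ ¬q_3)) becomes False ↔ ¬False = False.
  q_2 = False: the conjunct q_2 is False.
Both cases fail — unsatisfiable.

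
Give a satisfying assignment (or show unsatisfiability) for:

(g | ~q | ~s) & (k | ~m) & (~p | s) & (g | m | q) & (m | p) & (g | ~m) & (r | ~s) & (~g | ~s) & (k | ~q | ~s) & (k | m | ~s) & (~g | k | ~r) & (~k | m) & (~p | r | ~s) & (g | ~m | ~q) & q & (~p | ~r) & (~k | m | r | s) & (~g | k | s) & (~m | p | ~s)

Unit clause (q) forces q = True.
Try s = True:
  (g | ~q | ~s) forces g = True.
  clause (~g | ~s) is falsified — backtrack.
So s = False.
  then (~p | s) forces p = False.
  then (m | p) forces m = True.
  then (g | ~m) forces g = True.
  then (~g | k | s) forces k = True.
Set r = True.
All clauses satisfied.

s: False, m: True, q: True, r: True, g: True, k: True, p: False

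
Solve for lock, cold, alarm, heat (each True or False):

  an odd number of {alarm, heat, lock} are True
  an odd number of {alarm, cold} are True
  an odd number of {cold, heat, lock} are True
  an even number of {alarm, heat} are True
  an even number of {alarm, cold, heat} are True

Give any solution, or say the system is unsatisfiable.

The formula is unsatisfiable.

Adding constraints 1, 2, 3 mod 2: every variable appears an even number of times on the left, so the left side is 0.
But the right sides sum to 1 (mod 2). 0 ≠ 1 — the system is inconsistent.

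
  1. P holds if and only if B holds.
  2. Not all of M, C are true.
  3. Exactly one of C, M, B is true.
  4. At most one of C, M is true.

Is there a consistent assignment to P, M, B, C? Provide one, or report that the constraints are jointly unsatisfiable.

P = True, M = False, B = True, C = False

  (1) P=T, B=T — same ✓
  (2) {M, C}: 0/2 true — not all ✓
  (3) {C, M, B}: 1 true — exactly one ✓
  (4) {C, M}: 0 true — at most one ✓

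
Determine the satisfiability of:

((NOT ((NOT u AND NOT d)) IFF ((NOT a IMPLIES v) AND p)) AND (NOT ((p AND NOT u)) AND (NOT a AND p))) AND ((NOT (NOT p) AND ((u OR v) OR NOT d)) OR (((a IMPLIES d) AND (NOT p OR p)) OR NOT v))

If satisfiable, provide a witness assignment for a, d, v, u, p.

a: False; d: False; v: True; u: True; p: True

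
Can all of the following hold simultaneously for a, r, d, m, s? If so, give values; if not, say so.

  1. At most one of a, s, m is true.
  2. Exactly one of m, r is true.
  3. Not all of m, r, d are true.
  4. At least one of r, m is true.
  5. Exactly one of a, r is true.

a=F; r=T; d=F; m=F; s=F

  (1) {a, s, m}: 0 true — at most one ✓
  (2) {m, r}: 1 true — exactly one ✓
  (3) {m, r, d}: 1/3 true — not all ✓
  (4) {r, m}: 1 true — at least one ✓
  (5) {a, r}: 1 true — exactly one ✓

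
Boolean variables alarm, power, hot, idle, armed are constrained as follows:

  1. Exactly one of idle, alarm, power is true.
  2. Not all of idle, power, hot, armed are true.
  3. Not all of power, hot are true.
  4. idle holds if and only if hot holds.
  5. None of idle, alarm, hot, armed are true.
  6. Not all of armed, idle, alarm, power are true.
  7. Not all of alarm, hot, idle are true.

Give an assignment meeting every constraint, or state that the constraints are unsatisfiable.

alarm=F; power=T; hot=F; idle=F; armed=F

  (1) {idle, alarm, power}: 1 true — exactly one ✓
  (2) {idle, power, hot, armed}: 1/4 true — not all ✓
  (3) {power, hot}: 1/2 true — not all ✓
  (4) idle=F, hot=F — same ✓
  (5) {idle, alarm, hot, armed}: 0 true — none ✓
  (6) {armed, idle, alarm, power}: 1/4 true — not all ✓
  (7) {alarm, hot, idle}: 0/3 true — not all ✓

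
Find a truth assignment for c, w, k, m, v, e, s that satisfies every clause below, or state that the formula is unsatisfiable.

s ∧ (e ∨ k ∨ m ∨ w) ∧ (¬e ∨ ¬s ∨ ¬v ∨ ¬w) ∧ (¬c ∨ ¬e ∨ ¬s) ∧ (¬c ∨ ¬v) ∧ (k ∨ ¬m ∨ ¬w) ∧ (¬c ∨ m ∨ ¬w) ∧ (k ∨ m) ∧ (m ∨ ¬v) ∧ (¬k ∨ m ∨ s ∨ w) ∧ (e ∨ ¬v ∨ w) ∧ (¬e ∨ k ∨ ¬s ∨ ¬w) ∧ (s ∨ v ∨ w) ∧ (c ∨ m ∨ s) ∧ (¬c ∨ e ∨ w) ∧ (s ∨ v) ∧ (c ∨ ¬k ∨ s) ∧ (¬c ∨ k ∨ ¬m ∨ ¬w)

Unit clause (s) forces s = True.
Set c = False.
Set w = False.
Set k = False.
  then (k ∨ m) forces m = True.
Set v = True.
  then (e ∨ ¬v ∨ w) forces e = True.
All clauses satisfied.

c: False, w: False, k: False, m: True, v: True, e: True, s: True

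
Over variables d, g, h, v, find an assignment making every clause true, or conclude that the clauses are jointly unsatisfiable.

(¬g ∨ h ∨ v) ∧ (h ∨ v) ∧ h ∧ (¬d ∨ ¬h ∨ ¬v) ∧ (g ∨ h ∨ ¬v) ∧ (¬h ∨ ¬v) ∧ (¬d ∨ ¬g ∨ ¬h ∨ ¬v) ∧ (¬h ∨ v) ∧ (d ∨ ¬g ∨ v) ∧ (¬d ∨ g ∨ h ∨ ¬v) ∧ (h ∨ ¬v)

Case h = True:
  (¬h ∨ ¬v) forces v = False.
  Clause (¬h ∨ v) is falsified — contradiction.
Case h = False:
  Clause (h) is falsified — contradiction.
Both cases fail, so the formula is unsatisfiable.

The formula is unsatisfiable.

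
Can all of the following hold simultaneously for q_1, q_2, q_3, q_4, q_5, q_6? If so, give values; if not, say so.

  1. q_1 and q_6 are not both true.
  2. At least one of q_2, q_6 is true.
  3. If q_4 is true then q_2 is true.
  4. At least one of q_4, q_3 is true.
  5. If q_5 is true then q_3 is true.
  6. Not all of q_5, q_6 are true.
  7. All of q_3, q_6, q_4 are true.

q_1=F, q_2=T, q_3=T, q_4=T, q_5=F, q_6=T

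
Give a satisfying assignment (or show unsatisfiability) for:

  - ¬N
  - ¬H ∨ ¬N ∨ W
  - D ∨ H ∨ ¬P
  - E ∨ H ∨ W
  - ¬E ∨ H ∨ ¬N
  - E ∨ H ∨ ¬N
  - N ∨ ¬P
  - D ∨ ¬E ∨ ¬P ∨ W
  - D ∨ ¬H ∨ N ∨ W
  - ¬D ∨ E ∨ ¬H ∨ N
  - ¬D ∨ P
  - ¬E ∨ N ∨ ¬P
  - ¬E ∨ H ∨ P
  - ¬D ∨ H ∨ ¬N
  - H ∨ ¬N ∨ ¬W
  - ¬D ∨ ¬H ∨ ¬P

Unit clause (¬N) forces N = False.
In (N ∨ ¬P) only ¬P is left, so P = False.
In (¬D ∨ P) only ¬D is left, so D = False.
Set E = False.
Set H = False.
  then (E ∨ H ∨ W) forces W = True.
All clauses satisfied.

D = False; P = False; N = False; E = False; H = False; W = True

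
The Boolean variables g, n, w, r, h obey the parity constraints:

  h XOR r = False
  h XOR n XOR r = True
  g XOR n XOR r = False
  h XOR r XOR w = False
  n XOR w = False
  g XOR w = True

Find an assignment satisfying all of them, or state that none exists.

Unsatisfiable — no assignment works.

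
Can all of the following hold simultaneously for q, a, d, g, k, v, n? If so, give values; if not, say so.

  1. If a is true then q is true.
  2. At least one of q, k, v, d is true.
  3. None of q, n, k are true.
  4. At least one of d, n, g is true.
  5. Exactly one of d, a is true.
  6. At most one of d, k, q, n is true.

q = False; a = False; d = True; g = False; k = False; v = False; n = False

  (1) a=F ⇒ q: vacuous ✓
  (2) {q, k, v, d}: 1 true — at least one ✓
  (3) {q, n, k}: 0 true — none ✓
  (4) {d, n, g}: 1 true — at least one ✓
  (5) {d, a}: 1 true — exactly one ✓
  (6) {d, k, q, n}: 1 true — at most one ✓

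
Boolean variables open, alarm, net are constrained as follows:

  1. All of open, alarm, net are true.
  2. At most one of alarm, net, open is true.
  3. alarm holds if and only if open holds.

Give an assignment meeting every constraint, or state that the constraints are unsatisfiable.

Unsatisfiable — no assignment works.

Case alarm = True:
  (1) forces open = True.
  Constraint (2) is violated (alarm=T, open=T) — contradiction.
Case alarm = False:
  Constraint (1) is violated (alarm=F) — contradiction.
Both cases fail — unsatisfiable.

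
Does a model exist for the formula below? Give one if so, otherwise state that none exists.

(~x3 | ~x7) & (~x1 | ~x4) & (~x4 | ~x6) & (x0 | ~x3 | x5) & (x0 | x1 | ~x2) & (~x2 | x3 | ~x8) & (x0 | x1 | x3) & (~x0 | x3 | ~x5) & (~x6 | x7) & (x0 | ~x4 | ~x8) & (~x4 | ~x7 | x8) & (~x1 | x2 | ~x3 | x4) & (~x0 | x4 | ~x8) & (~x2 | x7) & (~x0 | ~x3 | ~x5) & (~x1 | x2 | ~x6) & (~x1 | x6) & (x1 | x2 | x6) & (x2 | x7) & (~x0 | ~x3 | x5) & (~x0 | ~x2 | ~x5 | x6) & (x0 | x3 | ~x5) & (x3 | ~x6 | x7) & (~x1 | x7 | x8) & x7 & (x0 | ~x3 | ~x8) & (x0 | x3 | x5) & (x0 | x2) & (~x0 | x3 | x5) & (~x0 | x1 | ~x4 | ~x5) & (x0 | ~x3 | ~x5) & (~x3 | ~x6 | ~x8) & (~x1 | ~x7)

Case x7 = True:
  (~x3 | ~x7) forces x3 = False.
  (~x1 | ~x7) forces x1 = False.
  (x0 | x1 | x3) forces x0 = True.
  (~x0 | x3 | ~x5) forces x5 = False.
  Clause (~x0 | x3 | x5) is falsified — contradiction.
Case x7 = False:
  Clause (x7) is falsified — contradiction.
Both cases fail, so the formula is unsatisfiable.

Unsatisfiable — no assignment works.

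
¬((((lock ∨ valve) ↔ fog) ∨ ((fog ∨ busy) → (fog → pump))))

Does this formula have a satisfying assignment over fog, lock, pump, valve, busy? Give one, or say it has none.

fog = True, lock = False, pump = False, valve = False, busy = False

  ¬((((lock ∨ valve) ↔ fog) ∨ ((fog ∨ busy) → (fog → pump)))) = True
    ((lock ∨ valve) ↔ fog) ∨ ((fog ∨ busy) → (fog → pump)) = False
      (lock ∨ valve) ↔ fog = False
        lock ∨ valve = False
      (fog ∨ busy) → (fog → pump) = False
        fog ∨ busy = True
        fog → pump = False
The formula evaluates to True.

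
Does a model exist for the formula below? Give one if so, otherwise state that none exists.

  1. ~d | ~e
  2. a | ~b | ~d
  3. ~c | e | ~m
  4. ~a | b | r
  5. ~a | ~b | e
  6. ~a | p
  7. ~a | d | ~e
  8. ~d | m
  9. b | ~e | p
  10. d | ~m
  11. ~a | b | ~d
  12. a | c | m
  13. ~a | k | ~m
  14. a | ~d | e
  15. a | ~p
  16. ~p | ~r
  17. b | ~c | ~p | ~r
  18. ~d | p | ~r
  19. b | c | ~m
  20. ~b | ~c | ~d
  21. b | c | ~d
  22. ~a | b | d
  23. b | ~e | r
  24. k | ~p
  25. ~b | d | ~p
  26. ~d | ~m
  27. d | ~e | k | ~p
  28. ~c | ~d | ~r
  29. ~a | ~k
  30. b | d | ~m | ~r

Set c = True.
Set e = True.
  then (~d | ~e) forces d = False.
  then (~a | d | ~e) forces a = False.
  then (d | ~m) forces m = False.
  then (a | ~p) forces p = False.
  then (b | ~e | p) forces b = True.
Set r = True.
Set k = True.
All clauses satisfied.

c = True, e = True, r = True, m = False, k = True, a = False, b = True, p = False, d = False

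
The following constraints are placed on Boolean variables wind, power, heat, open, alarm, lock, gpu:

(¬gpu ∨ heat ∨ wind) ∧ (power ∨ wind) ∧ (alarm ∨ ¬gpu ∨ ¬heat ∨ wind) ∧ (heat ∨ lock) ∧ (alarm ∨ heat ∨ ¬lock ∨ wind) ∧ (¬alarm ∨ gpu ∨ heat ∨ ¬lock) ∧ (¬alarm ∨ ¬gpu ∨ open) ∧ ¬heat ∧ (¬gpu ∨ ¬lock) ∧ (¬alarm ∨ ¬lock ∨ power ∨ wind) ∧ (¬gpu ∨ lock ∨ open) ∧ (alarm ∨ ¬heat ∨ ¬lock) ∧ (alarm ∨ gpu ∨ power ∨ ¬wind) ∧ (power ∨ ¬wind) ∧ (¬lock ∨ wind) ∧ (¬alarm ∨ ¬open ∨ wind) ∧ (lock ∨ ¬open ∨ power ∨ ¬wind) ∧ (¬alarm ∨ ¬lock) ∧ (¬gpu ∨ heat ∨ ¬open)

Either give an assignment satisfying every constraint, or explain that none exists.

wind=T, power=T, heat=F, open=T, alarm=F, lock=T, gpu=F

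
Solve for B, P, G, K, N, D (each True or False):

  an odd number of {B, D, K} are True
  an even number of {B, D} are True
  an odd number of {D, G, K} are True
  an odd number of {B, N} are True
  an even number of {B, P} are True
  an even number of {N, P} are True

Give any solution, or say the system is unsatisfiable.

Adding constraints 4, 5, 6 mod 2: every variable appears an even number of times on the left, so the left side is 0.
But the right sides sum to 1 (mod 2). 0 ≠ 1 — the system is inconsistent.

UNSATISFIABLE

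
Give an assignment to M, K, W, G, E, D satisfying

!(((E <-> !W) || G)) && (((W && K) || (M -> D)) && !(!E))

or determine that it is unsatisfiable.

M=T; K=T; W=T; G=F; E=T; D=T

  !(((E <-> !W) || G)) = True
    (E <-> !W) || G = False
      E <-> !W = False
        !W = False
  ((W && K) || (M -> D)) && !(!E) = True
    (W && K) || (M -> D) = True
      W && K = True
      M -> D = True
    !(!E) = True
      !E = False
Both conjuncts True, so the formula holds.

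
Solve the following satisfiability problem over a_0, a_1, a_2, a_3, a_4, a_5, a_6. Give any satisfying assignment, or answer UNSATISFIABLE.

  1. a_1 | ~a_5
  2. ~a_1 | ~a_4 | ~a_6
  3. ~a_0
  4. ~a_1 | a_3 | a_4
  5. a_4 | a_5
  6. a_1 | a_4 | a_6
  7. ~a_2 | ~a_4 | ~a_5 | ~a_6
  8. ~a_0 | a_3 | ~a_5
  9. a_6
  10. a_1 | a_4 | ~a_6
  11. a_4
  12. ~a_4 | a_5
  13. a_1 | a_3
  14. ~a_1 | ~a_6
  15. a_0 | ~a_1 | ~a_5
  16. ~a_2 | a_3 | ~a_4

No satisfying assignment exists.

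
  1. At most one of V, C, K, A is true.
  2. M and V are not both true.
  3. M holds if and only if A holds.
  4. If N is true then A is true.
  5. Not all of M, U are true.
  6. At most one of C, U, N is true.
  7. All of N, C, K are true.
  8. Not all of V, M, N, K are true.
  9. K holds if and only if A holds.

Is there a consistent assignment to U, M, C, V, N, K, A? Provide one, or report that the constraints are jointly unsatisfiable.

UNSATISFIABLE

Case C = True:
  (1) with C=T forces V = False.
  (1) with C=T forces K = False.
  Constraint (7) is violated (K=F) — contradiction.
Case C = False:
  Constraint (7) is violated (C=F) — contradiction.
Both cases fail — unsatisfiable.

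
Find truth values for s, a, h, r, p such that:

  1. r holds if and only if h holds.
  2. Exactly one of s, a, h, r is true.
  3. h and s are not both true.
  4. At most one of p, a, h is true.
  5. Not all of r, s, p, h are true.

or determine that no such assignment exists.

s: True, a: False, h: False, r: False, p: False

  (1) r=F, h=F — same ✓
  (2) {s, a, h, r}: 1 true — exactly one ✓
  (3) h=F, s=T — not both ✓
  (4) {p, a, h}: 0 true — at most one ✓
  (5) {r, s, p, h}: 1/4 true — not all ✓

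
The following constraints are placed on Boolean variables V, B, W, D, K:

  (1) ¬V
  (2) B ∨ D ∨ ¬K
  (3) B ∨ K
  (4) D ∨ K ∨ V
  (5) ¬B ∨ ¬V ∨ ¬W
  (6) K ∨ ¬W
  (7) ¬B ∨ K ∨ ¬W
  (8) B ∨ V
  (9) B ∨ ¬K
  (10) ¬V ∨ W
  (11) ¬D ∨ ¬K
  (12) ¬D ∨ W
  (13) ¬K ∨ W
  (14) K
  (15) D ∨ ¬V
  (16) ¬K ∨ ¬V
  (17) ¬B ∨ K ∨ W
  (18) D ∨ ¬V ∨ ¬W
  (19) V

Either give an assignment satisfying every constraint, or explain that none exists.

Unsatisfiable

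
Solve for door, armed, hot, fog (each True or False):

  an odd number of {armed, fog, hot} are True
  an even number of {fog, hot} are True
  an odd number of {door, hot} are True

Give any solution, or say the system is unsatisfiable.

door=T, armed=T, hot=F, fog=F

{armed, fog, hot}: 1 true → odd ✓
{fog, hot}: 0 true → even ✓
{door, hot}: 1 true → odd ✓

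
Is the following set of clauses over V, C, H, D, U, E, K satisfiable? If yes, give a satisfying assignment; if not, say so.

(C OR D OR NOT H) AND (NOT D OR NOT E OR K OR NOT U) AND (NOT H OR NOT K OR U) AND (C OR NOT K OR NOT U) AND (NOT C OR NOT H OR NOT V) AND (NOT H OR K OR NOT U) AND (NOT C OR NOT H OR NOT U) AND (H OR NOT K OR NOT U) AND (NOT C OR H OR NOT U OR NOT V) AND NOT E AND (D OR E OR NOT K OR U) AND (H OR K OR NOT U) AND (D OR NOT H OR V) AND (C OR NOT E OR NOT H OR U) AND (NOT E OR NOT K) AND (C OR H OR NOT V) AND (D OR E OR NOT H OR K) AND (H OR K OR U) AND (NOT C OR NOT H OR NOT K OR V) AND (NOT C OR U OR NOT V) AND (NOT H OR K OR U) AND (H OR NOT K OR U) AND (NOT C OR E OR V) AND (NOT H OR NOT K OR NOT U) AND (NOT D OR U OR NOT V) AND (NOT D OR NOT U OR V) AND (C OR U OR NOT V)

UNSATISFIABLE

Case H = True:
  (NOT E) forces E = False.
  If U = True:
    (NOT H OR K OR NOT U) forces K = True.
    clause (NOT H OR NOT K OR NOT U) is falsified.
  If U = False:
    (NOT H OR NOT K OR U) forces K = False.
    clause (NOT H OR K OR U) is falsified.
  Every sub-case reaches a contradiction.
Case H = False:
  (NOT E) forces E = False.
  If U = True:
    (H OR NOT K OR NOT U) forces K = False.
    clause (H OR K OR NOT U) is falsified.
  If U = False:
    (H OR K OR U) forces K = True.
    clause (H OR NOT K OR U) is falsified.
  Every sub-case reaches a contradiction.
Both cases fail, so the formula is unsatisfiable.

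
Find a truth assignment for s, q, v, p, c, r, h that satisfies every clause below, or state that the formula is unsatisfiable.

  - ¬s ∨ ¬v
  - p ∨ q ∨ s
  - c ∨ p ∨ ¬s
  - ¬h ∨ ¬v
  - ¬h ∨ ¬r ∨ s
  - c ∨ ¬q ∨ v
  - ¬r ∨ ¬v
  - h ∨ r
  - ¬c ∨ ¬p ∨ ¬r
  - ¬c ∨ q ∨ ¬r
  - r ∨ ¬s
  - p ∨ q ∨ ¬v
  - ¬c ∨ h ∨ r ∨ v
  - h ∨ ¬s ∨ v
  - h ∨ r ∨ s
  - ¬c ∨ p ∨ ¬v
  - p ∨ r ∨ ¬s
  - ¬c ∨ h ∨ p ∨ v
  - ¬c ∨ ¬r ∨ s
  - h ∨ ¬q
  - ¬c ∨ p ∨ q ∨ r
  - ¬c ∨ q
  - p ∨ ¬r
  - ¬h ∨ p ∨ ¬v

s = False, q = False, v = False, p = True, c = False, r = True, h = False

Set s = False.
Set q = False.
  then (p ∨ q ∨ s) forces p = True.
  then (¬c ∨ q) forces c = False.
Try v = True:
  (¬h ∨ ¬v) forces h = False.
  (¬r ∨ ¬v) forces r = False.
  clause (h ∨ r) is falsified — backtrack.
So v = False.
Set r = True.
  then (¬h ∨ ¬r ∨ s) forces h = False.
All clauses satisfied.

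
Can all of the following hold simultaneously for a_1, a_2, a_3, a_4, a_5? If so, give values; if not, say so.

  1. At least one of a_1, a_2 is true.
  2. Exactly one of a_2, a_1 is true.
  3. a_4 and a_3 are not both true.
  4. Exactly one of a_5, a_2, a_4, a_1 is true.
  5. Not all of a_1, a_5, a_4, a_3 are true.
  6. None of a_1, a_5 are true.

a_1=F, a_2=T, a_3=T, a_4=F, a_5=F

  (1) {a_1, a_2}: 1 true — at least one ✓
  (2) {a_2, a_1}: 1 true — exactly one ✓
  (3) a_4=F, a_3=T — not both ✓
  (4) {a_5, a_2, a_4, a_1}: 1 true — exactly one ✓
  (5) {a_1, a_5, a_4, a_3}: 1/4 true — not all ✓
  (6) {a_1, a_5}: 0 true — none ✓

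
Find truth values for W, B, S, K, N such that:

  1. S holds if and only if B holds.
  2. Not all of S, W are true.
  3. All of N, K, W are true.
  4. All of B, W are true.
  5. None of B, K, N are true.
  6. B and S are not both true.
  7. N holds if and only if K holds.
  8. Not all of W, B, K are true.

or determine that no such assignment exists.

Case B = True:
  Constraint (5) is violated (B=T) — contradiction.
Case B = False:
  Constraint (4) is violated (B=F) — contradiction.
Both cases fail — unsatisfiable.

Unsatisfiable — no assignment works.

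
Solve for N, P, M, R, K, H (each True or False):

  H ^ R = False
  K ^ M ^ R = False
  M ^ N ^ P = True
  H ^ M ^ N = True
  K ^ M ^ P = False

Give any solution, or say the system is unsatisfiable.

N=F; P=F; M=T; R=F; K=T; H=F

H ^ R = F ^ F = False ✓
K ^ M ^ R = T ^ T ^ F = False ✓
M ^ N ^ P = T ^ F ^ F = True ✓
H ^ M ^ N = F ^ T ^ F = True ✓
K ^ M ^ P = T ^ T ^ F = False ✓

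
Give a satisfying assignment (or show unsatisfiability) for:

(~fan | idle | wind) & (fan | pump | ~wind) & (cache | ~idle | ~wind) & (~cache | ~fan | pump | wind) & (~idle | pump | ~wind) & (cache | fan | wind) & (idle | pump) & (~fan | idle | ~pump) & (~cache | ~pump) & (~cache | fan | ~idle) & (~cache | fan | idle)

Try cache = True:
  (~cache | ~pump) forces pump = False.
  (idle | pump) forces idle = True.
  (~idle | pump | ~wind) forces wind = False.
  (~cache | ~fan | pump | wind) forces fan = False.
  clause (~cache | fan | ~idle) is falsified — backtrack.
So cache = False.
Set fan = True.
Set pump = True.
  then (~fan | idle | ~pump) forces idle = True.
  then (cache | ~idle | ~wind) forces wind = False.
All clauses satisfied.

cache: False, fan: True, pump: True, wind: False, idle: True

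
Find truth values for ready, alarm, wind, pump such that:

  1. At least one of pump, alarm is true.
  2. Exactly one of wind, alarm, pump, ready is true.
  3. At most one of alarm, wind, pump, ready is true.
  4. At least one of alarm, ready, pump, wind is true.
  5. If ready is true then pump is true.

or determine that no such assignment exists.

ready: False; alarm: True; wind: False; pump: False

  (1) {pump, alarm}: 1 true — at least one ✓
  (2) {wind, alarm, pump, ready}: 1 true — exactly one ✓
  (3) {alarm, wind, pump, ready}: 1 true — at most one ✓
  (4) {alarm, ready, pump, wind}: 1 true — at least one ✓
  (5) ready=F ⇒ pump: vacuous ✓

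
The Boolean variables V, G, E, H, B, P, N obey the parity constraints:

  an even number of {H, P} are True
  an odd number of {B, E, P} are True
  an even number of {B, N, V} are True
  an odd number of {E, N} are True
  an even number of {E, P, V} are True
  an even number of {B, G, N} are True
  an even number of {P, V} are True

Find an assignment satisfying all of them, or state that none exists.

V = False; G = False; E = False; H = False; B = True; P = False; N = True

{H, P}: 0 true → even ✓
{B, E, P}: 1 true → odd ✓
{B, N, V}: 2 true → even ✓
{E, N}: 1 true → odd ✓
{E, P, V}: 0 true → even ✓
{B, G, N}: 2 true → even ✓
{P, V}: 0 true → even ✓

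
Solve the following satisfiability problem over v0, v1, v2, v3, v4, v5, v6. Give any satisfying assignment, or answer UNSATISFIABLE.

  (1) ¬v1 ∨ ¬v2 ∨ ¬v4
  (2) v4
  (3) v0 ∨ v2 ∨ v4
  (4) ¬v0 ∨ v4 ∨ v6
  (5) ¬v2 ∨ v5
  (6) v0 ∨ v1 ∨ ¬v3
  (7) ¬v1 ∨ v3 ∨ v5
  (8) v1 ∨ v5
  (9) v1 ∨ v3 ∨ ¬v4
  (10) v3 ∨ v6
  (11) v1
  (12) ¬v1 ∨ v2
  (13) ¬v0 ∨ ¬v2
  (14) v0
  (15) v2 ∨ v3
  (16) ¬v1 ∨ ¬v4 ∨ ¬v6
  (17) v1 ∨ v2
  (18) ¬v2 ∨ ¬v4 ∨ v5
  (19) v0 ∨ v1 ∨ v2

Unsatisfiable — no assignment works.

Case v1 = True:
  (v4) forces v4 = True.
  (¬v1 ∨ ¬v2 ∨ ¬v4) forces v2 = False.
  Clause (¬v1 ∨ v2) is falsified — contradiction.
Case v1 = False:
  Clause (v1) is falsified — contradiction.
Both cases fail, so the formula is unsatisfiable.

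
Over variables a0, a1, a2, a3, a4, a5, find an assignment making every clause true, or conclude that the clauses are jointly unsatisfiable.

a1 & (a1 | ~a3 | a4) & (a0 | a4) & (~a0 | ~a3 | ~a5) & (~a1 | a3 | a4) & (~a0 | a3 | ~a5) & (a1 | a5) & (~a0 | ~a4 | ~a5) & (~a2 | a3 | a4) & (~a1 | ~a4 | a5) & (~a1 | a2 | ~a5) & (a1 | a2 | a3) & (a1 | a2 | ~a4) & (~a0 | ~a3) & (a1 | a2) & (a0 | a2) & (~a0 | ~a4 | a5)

a0=F, a1=T, a2=T, a3=T, a4=T, a5=T

Unit clause (a1) forces a1 = True.
Try a0 = True:
  (~a0 | ~a3) forces a3 = False.
  (~a1 | a3 | a4) forces a4 = True.
  (~a0 | a3 | ~a5) forces a5 = False.
  clause (~a1 | ~a4 | a5) is falsified — backtrack.
So a0 = False.
  then (a0 | a4) forces a4 = True.
  then (~a1 | ~a4 | a5) forces a5 = True.
  then (~a1 | a2 | ~a5) forces a2 = True.
Set a3 = True.
All clauses satisfied.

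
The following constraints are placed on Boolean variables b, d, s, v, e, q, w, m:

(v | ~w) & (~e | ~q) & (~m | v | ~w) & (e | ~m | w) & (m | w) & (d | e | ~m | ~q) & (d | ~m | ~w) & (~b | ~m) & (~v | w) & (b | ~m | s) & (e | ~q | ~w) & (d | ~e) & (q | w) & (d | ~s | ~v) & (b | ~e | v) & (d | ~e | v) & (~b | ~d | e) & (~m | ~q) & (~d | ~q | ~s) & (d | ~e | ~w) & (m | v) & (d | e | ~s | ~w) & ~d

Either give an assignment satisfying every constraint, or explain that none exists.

Unit clause (~d) forces d = False.
In (d | ~e) only ~e is left, so e = False.
Set b = False.
Try s = True:
  (d | ~s | ~v) forces v = False.
  (v | ~w) forces w = False.
  (e | ~m | w) forces m = False.
  clause (m | w) is falsified — backtrack.
So s = False.
  then (b | ~m | s) forces m = False.
  then (m | v) forces v = True.
  then (m | w) forces w = True.
  then (e | ~q | ~w) forces q = False.
All clauses satisfied.

b=F, d=F, s=F, v=T, e=F, q=F, w=T, m=F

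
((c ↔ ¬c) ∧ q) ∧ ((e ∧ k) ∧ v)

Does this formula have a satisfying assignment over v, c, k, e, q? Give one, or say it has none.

The conjunct c ↔ ¬c is unsatisfiable on its own:
  c=F: evaluates to False.
  c=T: evaluates to False.
So the whole conjunction is unsatisfiable.

The formula is unsatisfiable.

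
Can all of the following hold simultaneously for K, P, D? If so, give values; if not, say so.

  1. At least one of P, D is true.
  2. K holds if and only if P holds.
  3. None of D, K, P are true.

The formula is unsatisfiable.

Case P = True:
  Constraint (3) is violated (P=T) — contradiction.
Case P = False:
  (1) with P=F forces D = True.
  Constraint (3) is violated (D=T) — contradiction.
Both cases fail — unsatisfiable.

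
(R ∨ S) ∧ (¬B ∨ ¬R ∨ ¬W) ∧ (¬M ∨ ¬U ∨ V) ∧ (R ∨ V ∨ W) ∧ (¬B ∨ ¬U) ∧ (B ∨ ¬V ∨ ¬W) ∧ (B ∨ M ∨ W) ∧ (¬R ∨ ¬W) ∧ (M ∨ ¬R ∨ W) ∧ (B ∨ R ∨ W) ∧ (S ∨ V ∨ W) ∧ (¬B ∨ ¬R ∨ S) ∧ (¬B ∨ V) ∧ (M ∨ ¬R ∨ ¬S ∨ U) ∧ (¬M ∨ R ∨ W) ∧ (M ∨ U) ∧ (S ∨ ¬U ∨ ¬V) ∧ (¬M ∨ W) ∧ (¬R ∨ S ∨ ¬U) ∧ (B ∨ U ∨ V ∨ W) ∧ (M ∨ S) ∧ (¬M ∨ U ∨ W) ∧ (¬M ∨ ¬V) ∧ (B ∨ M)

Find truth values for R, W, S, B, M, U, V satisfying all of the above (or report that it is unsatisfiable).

Try R = True:
  (¬R ∨ ¬W) forces W = False.
  (M ∨ ¬R ∨ W) forces M = True.
  clause (¬M ∨ W) is falsified — backtrack.
So R = False.
  then (R ∨ S) forces S = True.
Set W = True.
Try B = True:
  (¬B ∨ ¬U) forces U = False.
  (¬B ∨ V) forces V = True.
  (M ∨ U) forces M = True.
  clause (¬M ∨ ¬V) is falsified — backtrack.
So B = False.
  then (B ∨ ¬V ∨ ¬W) forces V = False.
  then (B ∨ M) forces M = True.
  then (¬M ∨ ¬U ∨ V) forces U = False.
All clauses satisfied.

R=F, W=T, S=T, B=F, M=T, U=F, V=F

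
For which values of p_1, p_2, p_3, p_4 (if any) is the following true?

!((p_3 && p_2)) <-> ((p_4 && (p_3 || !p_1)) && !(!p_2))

p_1 = False, p_2 = True, p_3 = False, p_4 = True

  !((p_3 && p_2)) <-> ((p_4 && (p_3 || !p_1)) && !(!p_2)) = True
    !((p_3 && p_2)) = True
      p_3 && p_2 = False
    (p_4 && (p_3 || !p_1)) && !(!p_2) = True
      p_4 && (p_3 || !p_1) = True
        p_3 || !p_1 = True
          !p_1 = True
      !(!p_2) = True
        !p_2 = False
The formula evaluates to True.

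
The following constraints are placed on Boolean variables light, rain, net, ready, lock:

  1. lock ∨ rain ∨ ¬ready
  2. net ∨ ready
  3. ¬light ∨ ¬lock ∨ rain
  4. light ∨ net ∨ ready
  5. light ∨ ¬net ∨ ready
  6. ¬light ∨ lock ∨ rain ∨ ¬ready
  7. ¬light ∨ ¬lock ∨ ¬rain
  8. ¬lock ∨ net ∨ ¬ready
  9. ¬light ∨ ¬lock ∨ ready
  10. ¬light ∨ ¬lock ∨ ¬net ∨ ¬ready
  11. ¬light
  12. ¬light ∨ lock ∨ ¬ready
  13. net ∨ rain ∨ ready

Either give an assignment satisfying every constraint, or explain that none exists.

Unit clause (¬light) forces light = False.
Set rain = True.
Set net = True.
  then (light ∨ ¬net ∨ ready) forces ready = True.
Set lock = False.
All clauses satisfied.

light = False; rain = True; net = True; ready = True; lock = False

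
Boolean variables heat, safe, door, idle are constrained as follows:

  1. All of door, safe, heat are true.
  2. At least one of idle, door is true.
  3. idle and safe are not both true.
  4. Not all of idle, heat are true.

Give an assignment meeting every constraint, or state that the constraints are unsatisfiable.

heat=T, safe=T, door=T, idle=F

  (1) {door, safe, heat}: all 3 true ✓
  (2) {idle, door}: 1 true — at least one ✓
  (3) idle=F, safe=T — not both ✓
  (4) {idle, heat}: 1/2 true — not all ✓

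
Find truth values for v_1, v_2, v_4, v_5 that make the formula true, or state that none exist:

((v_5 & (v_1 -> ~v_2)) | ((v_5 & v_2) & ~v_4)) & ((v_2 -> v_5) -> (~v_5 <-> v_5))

UNSATISFIABLE

Case v_5 = True: the conjunct (v_2 -> v_5) -> (~v_5 <-> v_5) becomes (v_2 -> True) -> (False <-> True) = False.
Case v_5 = False: the conjunct (v_5 & (v_1 -> ~v_2)) | ((v_5 & v_2) & ~v_4) becomes (False & (v_1 -> ~v_2)) | (False & ~v_4) = False.
Both cases fail — unsatisfiable.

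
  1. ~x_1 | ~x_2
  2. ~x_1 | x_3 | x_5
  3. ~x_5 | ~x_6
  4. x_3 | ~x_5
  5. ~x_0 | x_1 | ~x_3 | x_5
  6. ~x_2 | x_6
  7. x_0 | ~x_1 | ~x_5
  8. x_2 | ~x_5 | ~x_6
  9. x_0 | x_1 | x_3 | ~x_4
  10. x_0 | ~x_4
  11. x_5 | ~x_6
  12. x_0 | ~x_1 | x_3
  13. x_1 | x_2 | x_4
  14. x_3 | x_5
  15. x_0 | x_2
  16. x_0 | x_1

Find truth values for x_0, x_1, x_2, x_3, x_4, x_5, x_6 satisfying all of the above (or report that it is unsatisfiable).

Try x_0 = False:
  (x_0 | ~x_4) forces x_4 = False.
  (x_0 | x_2) forces x_2 = True.
  (~x_1 | ~x_2) forces x_1 = False.
  clause (x_0 | x_1) is falsified — backtrack.
So x_0 = True.
Set x_1 = True.
  then (~x_1 | ~x_2) forces x_2 = False.
Try x_3 = False:
  (~x_1 | x_3 | x_5) forces x_5 = True.
  clause (x_3 | ~x_5) is falsified — backtrack.
So x_3 = True.
Set x_4 = True.
Set x_5 = True.
  then (~x_5 | ~x_6) forces x_6 = False.
All clauses satisfied.

x_0 = True, x_1 = True, x_2 = False, x_3 = True, x_4 = True, x_5 = True, x_6 = False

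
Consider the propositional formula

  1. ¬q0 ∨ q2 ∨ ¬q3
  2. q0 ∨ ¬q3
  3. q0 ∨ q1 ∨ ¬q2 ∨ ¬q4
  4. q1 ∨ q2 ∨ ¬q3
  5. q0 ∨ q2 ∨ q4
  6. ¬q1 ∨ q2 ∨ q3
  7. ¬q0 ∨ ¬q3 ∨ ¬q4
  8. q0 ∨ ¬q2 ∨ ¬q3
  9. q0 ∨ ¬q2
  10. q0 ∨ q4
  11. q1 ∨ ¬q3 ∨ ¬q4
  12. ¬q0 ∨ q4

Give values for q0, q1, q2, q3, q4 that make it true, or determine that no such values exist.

q0 = True, q1 = False, q2 = False, q3 = False, q4 = True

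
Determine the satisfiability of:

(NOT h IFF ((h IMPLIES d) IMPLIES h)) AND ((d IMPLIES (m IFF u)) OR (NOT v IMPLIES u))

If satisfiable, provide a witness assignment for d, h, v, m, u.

UNSATISFIABLE

The conjunct NOT h IFF ((h IMPLIES d) IMPLIES h) is unsatisfiable on its own:
  d=F, h=F: evaluates to False.
  d=F, h=T: evaluates to False.
  d=T, h=F: evaluates to False.
  d=T, h=T: evaluates to False.
So the whole conjunction is unsatisfiable.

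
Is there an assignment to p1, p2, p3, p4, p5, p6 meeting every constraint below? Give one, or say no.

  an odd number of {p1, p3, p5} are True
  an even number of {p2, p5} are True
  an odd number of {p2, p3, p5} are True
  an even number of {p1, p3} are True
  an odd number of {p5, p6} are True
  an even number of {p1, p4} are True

p1=T; p2=T; p3=T; p4=T; p5=T; p6=F

{p1, p3, p5}: 3 true → odd ✓
{p2, p5}: 2 true → even ✓
{p2, p3, p5}: 3 true → odd ✓
{p1, p3}: 2 true → even ✓
{p5, p6}: 1 true → odd ✓
{p1, p4}: 2 true → even ✓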